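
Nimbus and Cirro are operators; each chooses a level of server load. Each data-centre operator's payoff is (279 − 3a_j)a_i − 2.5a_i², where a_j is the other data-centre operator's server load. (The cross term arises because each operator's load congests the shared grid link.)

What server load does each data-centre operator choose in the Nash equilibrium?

34.875

Nimbus's payoff is (279 − 3a_C)a_N − 2.5a_N².
∂π/∂a_N = 279 − 3a_C − 5a_N = 0, so a_N = 55.8 − 0.6a_C.
The game is symmetric, so in equilibrium a_C = a_N: the reaction function gives 1.6a_N = 55.8, hence a_N = 34.875.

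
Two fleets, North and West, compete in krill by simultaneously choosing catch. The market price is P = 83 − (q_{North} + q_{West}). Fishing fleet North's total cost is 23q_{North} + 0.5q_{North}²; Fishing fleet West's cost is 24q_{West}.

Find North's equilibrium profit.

Fishing fleet North's profit: π = q_{North}(83 − (q_{North} + q_{West})) − 23q_{North} − 0.5q_{North}².
∂π/∂q_{North} = 60 − 3q_{North} − q_{West} = 0, so q_{North} = 20 − (1/3)q_{West}.
For West: ∂π/∂q_{West} = 59 − 2q_{West} − q_{North} = 0 ⇒ q_{West} = 29.5 − 0.5q_{North}.
Solving the two reaction functions simultaneously: (1 − (−1/3)(−0.5))q_{North} = 20 − (1/3)·29.5, so (5/6)q_{North} = 61/6 and q_{North} = 12.2.
Then q_{West} = 29.5 − 0.5·12.2 = 23.4.
Price P = 83 − 35.6 = 47.4.
North's profit: (47.4 − 23)·12.2 − 0.5(12.2)² = 223.26.

223.26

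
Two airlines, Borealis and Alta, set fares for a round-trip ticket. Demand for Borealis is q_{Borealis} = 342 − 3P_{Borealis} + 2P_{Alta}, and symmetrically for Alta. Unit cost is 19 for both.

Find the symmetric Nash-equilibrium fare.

Borealis's profit: π = (P_{Borealis} − 19)(342 − 3P_{Borealis} + 2P_{Alta}).
∂π/∂P_{Borealis} = 399 − 6P_{Borealis} + 2P_{Alta} = 0 ⇒ P_{Borealis} = 66.5 + (1/3)P_{Alta}.
Setting P_{Borealis} = P_{Alta} in the reaction function: P_{Borealis} = 66.5 + (1/3)P_{Borealis}, so P_{Borealis} = 66.5 / (2/3) = 99.75.

99.75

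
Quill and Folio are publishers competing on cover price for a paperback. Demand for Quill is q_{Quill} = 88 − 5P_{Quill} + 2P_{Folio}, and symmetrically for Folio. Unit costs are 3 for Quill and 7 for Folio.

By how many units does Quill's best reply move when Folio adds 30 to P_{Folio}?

Quill's profit: π = (P_{Quill} − 3)(88 − 5P_{Quill} + 2P_{Folio}).
∂π/∂P_{Quill} = 103 − 10P_{Quill} + 2P_{Folio} = 0 ⇒ P_{Quill} = 10.3 + 0.2P_{Folio}.
The reaction-function slope is 0.2, so a 30-unit rise in P_{Folio} moves P_{Quill} by 0.2 × 30 = 6. Quill's best response rises — the actions are strategic complements.

6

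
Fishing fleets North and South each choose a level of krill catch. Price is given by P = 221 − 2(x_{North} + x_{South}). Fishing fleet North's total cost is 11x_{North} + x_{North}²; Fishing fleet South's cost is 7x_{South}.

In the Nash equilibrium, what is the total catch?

Fishing fleet North's profit: π = x_{North}(221 − 2(x_{North} + x_{South})) − 11x_{North} − x_{North}².
∂π/∂x_{North} = 210 − 6x_{North} − 2x_{South} = 0, so x_{North} = 35 − (1/3)x_{South}.
For South: ∂π/∂x_{South} = 214 − 4x_{South} − 2x_{North} = 0 ⇒ x_{South} = 53.5 − 0.5x_{North}.
Plugging x_{South} into North's best response: x_{North} = 35 − (1/3)(53.5 − 0.5x_{North}) ⇒ (5/6)x_{North} = 103/6, so x_{North} = 20.6.
Then x_{South} = 53.5 − 0.5·20.6 = 43.2.
Total catch: 20.6 + 43.2 = 63.8.

63.8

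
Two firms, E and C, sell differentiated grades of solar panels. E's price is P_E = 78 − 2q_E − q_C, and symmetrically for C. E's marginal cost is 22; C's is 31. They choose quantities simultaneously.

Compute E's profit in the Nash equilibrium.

Firm E's profit: π = q_E(78 − 2q_E − q_C) − 22q_E.
∂π/∂q_E = 56 − 4q_E − q_C = 0 ⇒ q_E = 14 − 0.25q_C.
Similarly q_C = 11.75 − 0.25q_E.
Substituting the second reaction function into the first: q_E = 14 − 0.25(11.75 − 0.25q_E), which gives 0.9375q_E = 11.0625 ⇒ q_E = 11.8.
Then q_C = 11.75 − 0.25·11.8 = 8.8.
P_E = 78 − 2·11.8 − 8.8 = 45.6.
Profit = (45.6 − 22)·11.8 = 278.48.

278.48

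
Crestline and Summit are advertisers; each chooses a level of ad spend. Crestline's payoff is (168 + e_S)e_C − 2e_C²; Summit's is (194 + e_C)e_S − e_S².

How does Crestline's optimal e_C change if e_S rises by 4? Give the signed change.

1

Expanding Crestline's payoff: 168e_C + e_Se_C − 2e_C².
∂π/∂e_C = 168 + e_S − 4e_C = 0, so e_C = 42 + 0.25e_S.
The reaction-function slope is 0.25, so a 4-unit rise in e_S moves e_C by 0.25 × 4 = 1. Crestline's best response rises — the actions are strategic complements.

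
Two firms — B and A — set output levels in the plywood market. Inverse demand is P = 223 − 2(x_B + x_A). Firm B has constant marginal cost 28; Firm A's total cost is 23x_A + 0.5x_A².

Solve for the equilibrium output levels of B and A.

Firm B's profit: π = x_B(223 − 2(x_B + x_A)) − 28x_B.
∂π/∂x_B = 195 − 4x_B − 2x_A = 0, so x_B = 48.75 − 0.5x_A.
For A: ∂π/∂x_A = 200 − 5x_A − 2x_B = 0 ⇒ x_A = 40 − 0.4x_B.
Plugging x_A into B's best response: x_B = 48.75 − 0.5(40 − 0.4x_B) ⇒ 0.8x_B = 28.75, so x_B = 35.9375.
Then x_A = 40 − 0.4·35.9375 = 25.625.

35.9375, 25.625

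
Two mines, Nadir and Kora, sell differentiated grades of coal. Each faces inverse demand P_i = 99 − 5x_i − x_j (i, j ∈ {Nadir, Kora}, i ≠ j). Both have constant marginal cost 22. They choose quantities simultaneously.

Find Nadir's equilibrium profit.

Mine Nadir's profit: π = x_{Nadir}(99 − 5x_{Nadir} − x_{Kora}) − 22x_{Nadir}.
∂π/∂x_{Nadir} = 77 − 10x_{Nadir} − x_{Kora} = 0 ⇒ x_{Nadir} = 7.7 − 0.1x_{Kora}.
By symmetry x_{Kora} = x_{Nadir}; substituting into the reaction function, 1.1x_{Nadir} = 7.7 and x_{Nadir} = 7.
P_{Nadir} = 99 − 5·7 − 7 = 57.
Profit = (57 − 22)·7 = 245.

245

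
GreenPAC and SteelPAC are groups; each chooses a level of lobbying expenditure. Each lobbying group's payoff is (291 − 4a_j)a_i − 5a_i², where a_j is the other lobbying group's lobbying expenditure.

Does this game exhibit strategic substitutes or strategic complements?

GreenPAC's payoff is (291 − 4a_S)a_G − 5a_G².
∂π/∂a_G = 291 − 4a_S − 10a_G = 0, so a_G = 29.1 − 0.4a_S.
The best-response slope da_G/da_S = −0.4 < 0: the reaction function is downward-sloping, so the choices are strategic substitutes.

strategic substitutes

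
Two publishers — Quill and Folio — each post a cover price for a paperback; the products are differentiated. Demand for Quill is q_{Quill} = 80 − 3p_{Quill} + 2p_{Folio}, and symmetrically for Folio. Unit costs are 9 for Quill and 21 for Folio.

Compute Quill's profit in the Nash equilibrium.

Quill's profit: π = (p_{Quill} − 9)(80 − 3p_{Quill} + 2p_{Folio}).
∂π/∂p_{Quill} = 107 − 6p_{Quill} + 2p_{Folio} = 0 ⇒ p_{Quill} = 107/6 + (1/3)p_{Folio}.
Similarly p_{Folio} = 143/6 + (1/3)p_{Quill}.
Solving the two reaction functions simultaneously: (1 − (1/3)(1/3))p_{Quill} = 107/6 + (1/3)·(143/6), so (8/9)p_{Quill} = 232/9 and p_{Quill} = 29.
Then p_{Folio} = 143/6 + (1/3)·29 = 33.5.
q_{Quill} = 80 − 3·29 + 2·33.5 = 60.
Profit = (29 − 9)·60 = 1200.

1200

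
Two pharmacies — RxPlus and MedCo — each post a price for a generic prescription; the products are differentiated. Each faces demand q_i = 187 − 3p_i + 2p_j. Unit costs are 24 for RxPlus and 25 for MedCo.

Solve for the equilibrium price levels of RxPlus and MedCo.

RxPlus's profit: π = (p_{RxPlus} − 24)(187 − 3p_{RxPlus} + 2p_{MedCo}).
∂π/∂p_{RxPlus} = 259 − 6p_{RxPlus} + 2p_{MedCo} = 0 ⇒ p_{RxPlus} = 259/6 + (1/3)p_{MedCo}.
Similarly p_{MedCo} = 131/3 + (1/3)p_{RxPlus}.
Substituting the second reaction function into the first: p_{RxPlus} = 259/6 + (1/3)(131/3 + (1/3)p_{RxPlus}), which gives (8/9)p_{RxPlus} = 1039/18 ⇒ p_{RxPlus} = 64.9375.
Then p_{MedCo} = 131/3 + (1/3)·64.9375 = 65.3125.

64.9375, 65.3125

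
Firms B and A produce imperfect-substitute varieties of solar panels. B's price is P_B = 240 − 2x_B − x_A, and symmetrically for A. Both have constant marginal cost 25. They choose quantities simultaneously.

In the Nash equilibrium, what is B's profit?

Firm B's profit: π = x_B(240 − 2x_B − x_A) − 25x_B.
∂π/∂x_B = 215 − 4x_B − x_A = 0 ⇒ x_B = 53.75 − 0.25x_A.
By symmetry x_A = x_B; substituting into the reaction function, 1.25x_B = 53.75 and x_B = 43.
P_B = 240 − 2·43 − 43 = 111.
Profit = (111 − 25)·43 = 3698.

3698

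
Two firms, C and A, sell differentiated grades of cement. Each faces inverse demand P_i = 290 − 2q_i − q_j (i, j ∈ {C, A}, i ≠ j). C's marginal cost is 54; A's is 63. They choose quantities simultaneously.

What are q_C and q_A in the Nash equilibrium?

47.8, 44.8

Firm C's profit: π = q_C(290 − 2q_C − q_A) − 54q_C.
∂π/∂q_C = 236 − 4q_C − q_A = 0 ⇒ q_C = 59 − 0.25q_A.
Similarly q_A = 56.75 − 0.25q_C.
Substituting the second reaction function into the first: q_C = 59 − 0.25(56.75 − 0.25q_C), which gives 0.9375q_C = 44.8125 ⇒ q_C = 47.8.
Then q_A = 56.75 − 0.25·47.8 = 44.8.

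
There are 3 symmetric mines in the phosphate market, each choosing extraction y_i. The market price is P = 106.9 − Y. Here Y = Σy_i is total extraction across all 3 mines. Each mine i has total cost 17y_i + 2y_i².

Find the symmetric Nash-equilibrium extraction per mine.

A representative mine's profit is π_i = y_i(106.9 − Y) − 17y_i − 2y_i², with Y = y_i + Σ_{j≠i} y_j.
First-order condition: 89.9 − 6y_i − Σ_{j≠i} y_j = 0.
In a symmetric equilibrium every mine chooses the same y, so Σ_{j≠i} y_j = 2y. The condition becomes 89.9 − 8y = 0, giving y = 89.9/8 = 11.2375.

11.2375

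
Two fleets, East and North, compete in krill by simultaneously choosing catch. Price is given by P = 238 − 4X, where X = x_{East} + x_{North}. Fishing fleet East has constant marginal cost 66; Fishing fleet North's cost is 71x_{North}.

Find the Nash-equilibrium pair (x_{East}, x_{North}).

14.75, 13.5

Fishing fleet East's profit: π = x_{East}(238 − 4(x_{East} + x_{North})) − 66x_{East}.
∂π/∂x_{East} = 172 − 8x_{East} − 4x_{North} = 0, so x_{East} = 21.5 − 0.5x_{North}.
By the same steps for North: x_{North} = 20.875 − 0.5x_{East}.
Solving the two reaction functions simultaneously: (1 − (−0.5)(−0.5))x_{East} = 21.5 − 0.5·20.875, so 0.75x_{East} = 11.0625 and x_{East} = 14.75.
Then x_{North} = 20.875 − 0.5·14.75 = 13.5.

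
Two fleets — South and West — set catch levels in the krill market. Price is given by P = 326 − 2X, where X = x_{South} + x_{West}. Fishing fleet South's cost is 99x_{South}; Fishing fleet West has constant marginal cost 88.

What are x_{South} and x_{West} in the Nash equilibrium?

36, 41.5

Fishing fleet South's profit: π = x_{South}(326 − 2(x_{South} + x_{West})) − 99x_{South}.
∂π/∂x_{South} = 227 − 4x_{South} − 2x_{West} = 0, so x_{South} = 56.75 − 0.5x_{West}.
By the same steps for West: x_{West} = 59.5 − 0.5x_{South}.
Substituting the second reaction function into the first: x_{South} = 56.75 − 0.5(59.5 − 0.5x_{South}), which gives 0.75x_{South} = 27 ⇒ x_{South} = 36.
Then x_{West} = 59.5 − 0.5·36 = 41.5.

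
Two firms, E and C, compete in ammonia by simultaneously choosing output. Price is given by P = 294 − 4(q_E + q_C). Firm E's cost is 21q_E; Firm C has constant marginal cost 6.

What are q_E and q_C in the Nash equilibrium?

Firm E's profit: π = q_E(294 − 4(q_E + q_C)) − 21q_E.
∂π/∂q_E = 273 − 8q_E − 4q_C = 0, so q_E = 34.125 − 0.5q_C.
By the same steps for C: q_C = 36 − 0.5q_E.
Substituting the second reaction function into the first: q_E = 34.125 − 0.5(36 − 0.5q_E), which gives 0.75q_E = 16.125 ⇒ q_E = 21.5.
Then q_C = 36 − 0.5·21.5 = 25.25.

21.5, 25.25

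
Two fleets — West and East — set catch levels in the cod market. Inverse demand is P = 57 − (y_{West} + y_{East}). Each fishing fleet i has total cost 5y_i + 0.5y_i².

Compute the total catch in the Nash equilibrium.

26

Fishing fleet West's profit: π = y_{West}(57 − (y_{West} + y_{East})) − 5y_{West} − 0.5y_{West}².
∂π/∂y_{West} = 52 − 3y_{West} − y_{East} = 0, so y_{West} = 52/3 − (1/3)y_{East}.
By symmetry y_{East} = y_{West}; substituting into the reaction function, (4/3)y_{West} = 52/3 and y_{West} = 13.
Total catch: 13 + 13 = 26.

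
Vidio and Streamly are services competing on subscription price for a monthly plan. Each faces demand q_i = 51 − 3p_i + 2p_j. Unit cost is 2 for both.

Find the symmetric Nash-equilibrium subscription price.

Vidio's profit: π = (p_{Vidio} − 2)(51 − 3p_{Vidio} + 2p_{Streamly}).
∂π/∂p_{Vidio} = 57 − 6p_{Vidio} + 2p_{Streamly} = 0 ⇒ p_{Vidio} = 9.5 + (1/3)p_{Streamly}.
Setting p_{Vidio} = p_{Streamly} in the reaction function: p_{Vidio} = 9.5 + (1/3)p_{Vidio}, so p_{Vidio} = 9.5 / (2/3) = 14.25.

14.25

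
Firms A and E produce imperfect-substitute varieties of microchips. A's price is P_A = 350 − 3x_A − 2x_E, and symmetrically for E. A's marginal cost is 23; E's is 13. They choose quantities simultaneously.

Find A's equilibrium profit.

4860.1875

Firm A's profit: π = x_A(350 − 3x_A − 2x_E) − 23x_A.
∂π/∂x_A = 327 − 6x_A − 2x_E = 0 ⇒ x_A = 54.5 − (1/3)x_E.
Similarly x_E = 337/6 − (1/3)x_A.
Solving the two reaction functions simultaneously: (1 − (−1/3)(−1/3))x_A = 54.5 − (1/3)·(337/6), so (8/9)x_A = 322/9 and x_A = 40.25.
Then x_E = 337/6 − (1/3)·40.25 = 42.75.
P_A = 350 − 3·40.25 − 2·42.75 = 143.75.
Profit = (143.75 − 23)·40.25 = 4860.1875.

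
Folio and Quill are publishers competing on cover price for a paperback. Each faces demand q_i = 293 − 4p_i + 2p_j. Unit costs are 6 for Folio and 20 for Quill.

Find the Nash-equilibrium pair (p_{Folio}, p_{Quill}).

Folio's profit: π = (p_{Folio} − 6)(293 − 4p_{Folio} + 2p_{Quill}).
∂π/∂p_{Folio} = 317 − 8p_{Folio} + 2p_{Quill} = 0 ⇒ p_{Folio} = 39.625 + 0.25p_{Quill}.
Similarly p_{Quill} = 46.625 + 0.25p_{Folio}.
Substituting the second reaction function into the first: p_{Folio} = 39.625 + 0.25(46.625 + 0.25p_{Folio}), which gives 0.9375p_{Folio} = 1641/32 ⇒ p_{Folio} = 54.7.
Then p_{Quill} = 46.625 + 0.25·54.7 = 60.3.

54.7, 60.3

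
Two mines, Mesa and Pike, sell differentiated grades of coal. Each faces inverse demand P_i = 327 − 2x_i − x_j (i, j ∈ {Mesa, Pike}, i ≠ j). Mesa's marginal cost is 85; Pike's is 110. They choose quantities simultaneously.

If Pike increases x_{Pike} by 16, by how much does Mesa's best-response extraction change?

Mine Mesa's profit: π = x_{Mesa}(327 − 2x_{Mesa} − x_{Pike}) − 85x_{Mesa}.
∂π/∂x_{Mesa} = 242 − 4x_{Mesa} − x_{Pike} = 0 ⇒ x_{Mesa} = 60.5 − 0.25x_{Pike}.
The reaction-function slope is −0.25, so a 16-unit rise in x_{Pike} moves x_{Mesa} by −0.25 × 16 = −4. Mesa's best response falls — the actions are strategic substitutes.

-4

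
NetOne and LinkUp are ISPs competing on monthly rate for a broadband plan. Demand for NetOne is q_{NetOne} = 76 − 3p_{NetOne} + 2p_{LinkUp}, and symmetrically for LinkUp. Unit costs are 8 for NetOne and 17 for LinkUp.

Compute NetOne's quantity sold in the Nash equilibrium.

56.0625

NetOne's profit: π = (p_{NetOne} − 8)(76 − 3p_{NetOne} + 2p_{LinkUp}).
∂π/∂p_{NetOne} = 100 − 6p_{NetOne} + 2p_{LinkUp} = 0 ⇒ p_{NetOne} = 50/3 + (1/3)p_{LinkUp}.
Similarly p_{LinkUp} = 127/6 + (1/3)p_{NetOne}.
Plugging p_{LinkUp} into NetOne's best response: p_{NetOne} = 50/3 + (1/3)(127/6 + (1/3)p_{NetOne}) ⇒ (8/9)p_{NetOne} = 427/18, so p_{NetOne} = 26.6875.
Then p_{LinkUp} = 127/6 + (1/3)·26.6875 = 30.0625.
q_{NetOne} = 76 − 3·26.6875 + 2·30.0625 = 56.0625.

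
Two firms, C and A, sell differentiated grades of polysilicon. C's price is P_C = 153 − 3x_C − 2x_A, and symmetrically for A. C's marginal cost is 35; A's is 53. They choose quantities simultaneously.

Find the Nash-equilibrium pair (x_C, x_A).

Firm C's profit: π = x_C(153 − 3x_C − 2x_A) − 35x_C.
∂π/∂x_C = 118 − 6x_C − 2x_A = 0 ⇒ x_C = 59/3 − (1/3)x_A.
Similarly x_A = 50/3 − (1/3)x_C.
Plugging x_A into C's best response: x_C = 59/3 − (1/3)(50/3 − (1/3)x_C) ⇒ (8/9)x_C = 127/9, so x_C = 15.875.
Then x_A = 50/3 − (1/3)·15.875 = 11.375.

15.875, 11.375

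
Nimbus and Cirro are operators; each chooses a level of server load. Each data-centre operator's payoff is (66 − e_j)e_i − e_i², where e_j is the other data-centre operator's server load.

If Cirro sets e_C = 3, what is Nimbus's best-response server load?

31.5

Nimbus's payoff is (66 − e_C)e_N − e_N².
∂π/∂e_N = 66 − e_C − 2e_N = 0, so e_N = 33 − 0.5e_C.
At e_C = 3: e_N = 33 − 0.5·3 = 31.5.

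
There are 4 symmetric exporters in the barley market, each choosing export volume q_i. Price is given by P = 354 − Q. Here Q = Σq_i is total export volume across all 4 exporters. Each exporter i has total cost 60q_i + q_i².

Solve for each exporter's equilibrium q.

A representative exporter's profit is π_i = q_i(354 − Q) − 60q_i − q_i², with Q = q_i + Σ_{j≠i} q_j.
First-order condition: 294 − 4q_i − Σ_{j≠i} q_j = 0.
Imposing symmetry (q_j = q for all j) turns Σ_{j≠i} q_j into 3q, so 294 = 7q and q = 42.

42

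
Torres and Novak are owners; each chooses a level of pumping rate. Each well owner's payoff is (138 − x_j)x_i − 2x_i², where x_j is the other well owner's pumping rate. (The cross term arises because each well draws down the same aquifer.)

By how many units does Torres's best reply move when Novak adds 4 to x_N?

Torres's payoff is (138 − x_N)x_T − 2x_T².
∂π/∂x_T = 138 − x_N − 4x_T = 0, so x_T = 34.5 − 0.25x_N.
The reaction-function slope is −0.25, so a 4-unit rise in x_N moves x_T by −0.25 × 4 = −1. Torres's best response falls — the actions are strategic substitutes.

-1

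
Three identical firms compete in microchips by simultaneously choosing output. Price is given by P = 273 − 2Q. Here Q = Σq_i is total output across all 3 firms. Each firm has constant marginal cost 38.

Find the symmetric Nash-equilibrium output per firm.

29.375

A representative firm's profit is π_i = q_i(273 − 2Q) − 38q_i, with Q = q_i + Σ_{j≠i} q_j.
First-order condition: 235 − 4q_i − 2Σ_{j≠i} q_j = 0.
Imposing symmetry (q_j = q for all j) turns Σ_{j≠i} q_j into 2q, so 235 = 8q and q = 29.375.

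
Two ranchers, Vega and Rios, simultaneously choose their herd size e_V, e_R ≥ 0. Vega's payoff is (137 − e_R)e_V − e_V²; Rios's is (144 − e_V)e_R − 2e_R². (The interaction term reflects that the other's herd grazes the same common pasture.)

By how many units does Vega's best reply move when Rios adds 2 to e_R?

Expanding Vega's payoff: 137e_V − e_Re_V − e_V².
∂π/∂e_V = 137 − e_R − 2e_V = 0, so e_V = 68.5 − 0.5e_R.
The reaction-function slope is −0.5, so a 2-unit rise in e_R moves e_V by −0.5 × 2 = −1. Vega's best response falls — the actions are strategic substitutes.

-1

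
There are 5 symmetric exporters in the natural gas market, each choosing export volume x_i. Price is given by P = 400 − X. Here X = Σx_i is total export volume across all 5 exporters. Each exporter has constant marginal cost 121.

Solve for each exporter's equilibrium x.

46.5

A representative exporter's profit is π_i = x_i(400 − X) − 121x_i, with X = x_i + Σ_{j≠i} x_j.
First-order condition: 279 − 2x_i − Σ_{j≠i} x_j = 0.
Imposing symmetry (x_j = x for all j) turns Σ_{j≠i} x_j into 4x, so 279 = 6x and x = 46.5.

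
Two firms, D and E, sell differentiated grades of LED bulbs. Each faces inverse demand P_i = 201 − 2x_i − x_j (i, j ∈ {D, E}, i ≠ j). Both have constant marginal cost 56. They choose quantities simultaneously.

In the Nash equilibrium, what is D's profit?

Firm D's profit: π = x_D(201 − 2x_D − x_E) − 56x_D.
∂π/∂x_D = 145 − 4x_D − x_E = 0 ⇒ x_D = 36.25 − 0.25x_E.
By symmetry x_E = x_D; substituting into the reaction function, 1.25x_D = 36.25 and x_D = 29.
P_D = 201 − 2·29 − 29 = 114.
Profit = (114 − 56)·29 = 1682.

1682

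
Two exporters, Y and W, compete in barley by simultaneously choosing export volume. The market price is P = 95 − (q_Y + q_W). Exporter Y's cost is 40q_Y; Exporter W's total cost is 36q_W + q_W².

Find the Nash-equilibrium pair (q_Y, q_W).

23, 9

Exporter Y's profit: π = q_Y(95 − (q_Y + q_W)) − 40q_Y.
∂π/∂q_Y = 55 − 2q_Y − q_W = 0, so q_Y = 27.5 − 0.5q_W.
For W: ∂π/∂q_W = 59 − 4q_W − q_Y = 0 ⇒ q_W = 14.75 − 0.25q_Y.
Plugging q_W into Y's best response: q_Y = 27.5 − 0.5(14.75 − 0.25q_Y) ⇒ 0.875q_Y = 20.125, so q_Y = 23.
Then q_W = 14.75 − 0.25·23 = 9.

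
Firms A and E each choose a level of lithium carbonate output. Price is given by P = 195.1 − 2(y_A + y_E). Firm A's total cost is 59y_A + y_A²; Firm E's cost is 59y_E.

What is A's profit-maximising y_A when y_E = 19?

Firm A's profit: π = y_A(195.1 − 2(y_A + y_E)) − 59y_A − y_A².
∂π/∂y_A = 136.1 − 6y_A − 2y_E = 0, so y_A = 1361/60 − (1/3)y_E.
At y_E = 19: y_A = 1361/60 − (1/3)·19 = 16.35.

16.35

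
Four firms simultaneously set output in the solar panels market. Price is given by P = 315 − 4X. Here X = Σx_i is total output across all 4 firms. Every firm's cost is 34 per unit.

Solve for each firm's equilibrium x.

A representative firm's profit is π_i = x_i(315 − 4X) − 34x_i, with X = x_i + Σ_{j≠i} x_j.
First-order condition: 281 − 8x_i − 4Σ_{j≠i} x_j = 0.
In a symmetric equilibrium every firm chooses the same x, so Σ_{j≠i} x_j = 3x. The condition becomes 281 − 20x = 0, giving x = 281/20 = 14.05.

14.05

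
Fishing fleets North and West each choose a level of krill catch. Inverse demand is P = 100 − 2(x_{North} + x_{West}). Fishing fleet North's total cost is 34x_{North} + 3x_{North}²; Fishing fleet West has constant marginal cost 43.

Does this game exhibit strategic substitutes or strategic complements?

Fishing fleet North's profit: π = x_{North}(100 − 2(x_{North} + x_{West})) − 34x_{North} − 3x_{North}².
∂π/∂x_{North} = 66 − 10x_{North} − 2x_{West} = 0, so x_{North} = 6.6 − 0.2x_{West}.
The best-response slope dx_{North}/dx_{West} = −0.2 < 0: the reaction function is downward-sloping, so the choices are strategic substitutes.

strategic substitutes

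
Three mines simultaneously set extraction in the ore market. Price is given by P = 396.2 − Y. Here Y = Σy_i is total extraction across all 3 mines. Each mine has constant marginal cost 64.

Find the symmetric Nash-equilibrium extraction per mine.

A representative mine's profit is π_i = y_i(396.2 − Y) − 64y_i, with Y = y_i + Σ_{j≠i} y_j.
First-order condition: 332.2 − 2y_i − Σ_{j≠i} y_j = 0.
In a symmetric equilibrium every mine chooses the same y, so Σ_{j≠i} y_j = 2y. The condition becomes 332.2 − 4y = 0, giving y = 332.2/4 = 83.05.

83.05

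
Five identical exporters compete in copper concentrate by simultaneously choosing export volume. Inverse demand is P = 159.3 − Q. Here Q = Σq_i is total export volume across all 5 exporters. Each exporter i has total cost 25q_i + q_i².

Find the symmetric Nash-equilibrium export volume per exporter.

16.7875

A representative exporter's profit is π_i = q_i(159.3 − Q) − 25q_i − q_i², with Q = q_i + Σ_{j≠i} q_j.
First-order condition: 134.3 − 4q_i − Σ_{j≠i} q_j = 0.
In a symmetric equilibrium every exporter chooses the same q, so Σ_{j≠i} q_j = 4q. The condition becomes 134.3 − 8q = 0, giving q = 134.3/8 = 16.7875.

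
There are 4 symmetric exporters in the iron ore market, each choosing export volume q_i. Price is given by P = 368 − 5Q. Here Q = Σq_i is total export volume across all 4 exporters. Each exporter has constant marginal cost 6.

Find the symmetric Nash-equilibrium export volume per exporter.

A representative exporter's profit is π_i = q_i(368 − 5Q) − 6q_i, with Q = q_i + Σ_{j≠i} q_j.
First-order condition: 362 − 10q_i − 5Σ_{j≠i} q_j = 0.
With identical exporters, set every q_j = q: then 362 − 10q − 15q = 0, i.e. q = 362/25 = 14.48.

14.48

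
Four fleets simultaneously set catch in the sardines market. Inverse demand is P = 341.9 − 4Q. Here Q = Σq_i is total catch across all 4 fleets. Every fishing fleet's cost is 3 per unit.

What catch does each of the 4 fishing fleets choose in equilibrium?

16.945

A representative fishing fleet's profit is π_i = q_i(341.9 − 4Q) − 3q_i, with Q = q_i + Σ_{j≠i} q_j.
First-order condition: 338.9 − 8q_i − 4Σ_{j≠i} q_j = 0.
Imposing symmetry (q_j = q for all j) turns Σ_{j≠i} q_j into 3q, so 338.9 = 20q and q = 16.945.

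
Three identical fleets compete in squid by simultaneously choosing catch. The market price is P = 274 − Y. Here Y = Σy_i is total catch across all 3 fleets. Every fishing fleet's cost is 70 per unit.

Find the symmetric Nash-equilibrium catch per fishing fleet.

51

A representative fishing fleet's profit is π_i = y_i(274 − Y) − 70y_i, with Y = y_i + Σ_{j≠i} y_j.
First-order condition: 204 − 2y_i − Σ_{j≠i} y_j = 0.
Imposing symmetry (y_j = y for all j) turns Σ_{j≠i} y_j into 2y, so 204 = 4y and y = 51.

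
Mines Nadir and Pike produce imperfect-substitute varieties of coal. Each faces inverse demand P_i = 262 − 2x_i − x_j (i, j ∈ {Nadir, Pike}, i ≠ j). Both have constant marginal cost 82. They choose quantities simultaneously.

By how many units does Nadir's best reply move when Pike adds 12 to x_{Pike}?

Mine Nadir's profit: π = x_{Nadir}(262 − 2x_{Nadir} − x_{Pike}) − 82x_{Nadir}.
∂π/∂x_{Nadir} = 180 − 4x_{Nadir} − x_{Pike} = 0 ⇒ x_{Nadir} = 45 − 0.25x_{Pike}.
The reaction-function slope is −0.25, so a 12-unit rise in x_{Pike} moves x_{Nadir} by −0.25 × 12 = −3. Nadir's best response falls — the actions are strategic substitutes.

-3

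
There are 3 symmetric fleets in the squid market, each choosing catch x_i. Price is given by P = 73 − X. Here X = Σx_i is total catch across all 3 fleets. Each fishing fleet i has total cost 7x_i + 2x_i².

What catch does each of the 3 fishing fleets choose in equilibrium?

A representative fishing fleet's profit is π_i = x_i(73 − X) − 7x_i − 2x_i², with X = x_i + Σ_{j≠i} x_j.
First-order condition: 66 − 6x_i − Σ_{j≠i} x_j = 0.
Imposing symmetry (x_j = x for all j) turns Σ_{j≠i} x_j into 2x, so 66 = 8x and x = 8.25.

8.25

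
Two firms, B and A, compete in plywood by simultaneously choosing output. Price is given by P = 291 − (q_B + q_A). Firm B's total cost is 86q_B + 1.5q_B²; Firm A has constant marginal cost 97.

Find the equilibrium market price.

Firm B's profit: π = q_B(291 − (q_B + q_A)) − 86q_B − 1.5q_B².
∂π/∂q_B = 205 − 5q_B − q_A = 0, so q_B = 41 − 0.2q_A.
For A: ∂π/∂q_A = 194 − 2q_A − q_B = 0 ⇒ q_A = 97 − 0.5q_B.
Plugging q_A into B's best response: q_B = 41 − 0.2(97 − 0.5q_B) ⇒ 0.9q_B = 21.6, so q_B = 24.
Then q_A = 97 − 0.5·24 = 85.
Equilibrium price: P = 291 − 109 = 182.

182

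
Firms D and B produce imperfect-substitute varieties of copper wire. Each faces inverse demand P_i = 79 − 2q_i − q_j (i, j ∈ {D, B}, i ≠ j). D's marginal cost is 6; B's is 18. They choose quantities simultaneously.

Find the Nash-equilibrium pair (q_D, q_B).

Firm D's profit: π = q_D(79 − 2q_D − q_B) − 6q_D.
∂π/∂q_D = 73 − 4q_D − q_B = 0 ⇒ q_D = 18.25 − 0.25q_B.
Similarly q_B = 15.25 − 0.25q_D.
Solving the two reaction functions simultaneously: (1 − (−0.25)(−0.25))q_D = 18.25 − 0.25·15.25, so 0.9375q_D = 14.4375 and q_D = 15.4.
Then q_B = 15.25 − 0.25·15.4 = 11.4.

15.4, 11.4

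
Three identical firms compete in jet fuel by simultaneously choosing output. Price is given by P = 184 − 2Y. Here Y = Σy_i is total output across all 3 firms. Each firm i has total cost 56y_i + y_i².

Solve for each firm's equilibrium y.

12.8

A representative firm's profit is π_i = y_i(184 − 2Y) − 56y_i − y_i², with Y = y_i + Σ_{j≠i} y_j.
First-order condition: 128 − 6y_i − 2Σ_{j≠i} y_j = 0.
Imposing symmetry (y_j = y for all j) turns Σ_{j≠i} y_j into 2y, so 128 = 10y and y = 12.8.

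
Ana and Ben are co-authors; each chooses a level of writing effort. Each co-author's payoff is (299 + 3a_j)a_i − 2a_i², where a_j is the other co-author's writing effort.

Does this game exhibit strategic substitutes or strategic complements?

strategic complements

Ana's payoff is (299 + 3a_B)a_A − 2a_A².
∂π/∂a_A = 299 + 3a_B − 4a_A = 0, so a_A = 74.75 + 0.75a_B.
The best-response slope da_A/da_B = 0.75 > 0: the reaction function is upward-sloping, so the choices are strategic complements.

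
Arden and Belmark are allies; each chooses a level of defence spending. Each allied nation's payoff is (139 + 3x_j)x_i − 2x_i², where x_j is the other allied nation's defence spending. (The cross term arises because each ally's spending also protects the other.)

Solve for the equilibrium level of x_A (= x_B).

139

Arden's payoff is (139 + 3x_B)x_A − 2x_A².
∂π/∂x_A = 139 + 3x_B − 4x_A = 0, so x_A = 34.75 + 0.75x_B.
Setting x_A = x_B in the reaction function: x_A = 34.75 + 0.75x_A, so x_A = 34.75 / 0.25 = 139.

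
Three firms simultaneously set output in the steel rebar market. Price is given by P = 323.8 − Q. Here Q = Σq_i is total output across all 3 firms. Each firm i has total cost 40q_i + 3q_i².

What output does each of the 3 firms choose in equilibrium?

28.38

A representative firm's profit is π_i = q_i(323.8 − Q) − 40q_i − 3q_i², with Q = q_i + Σ_{j≠i} q_j.
First-order condition: 283.8 − 8q_i − Σ_{j≠i} q_j = 0.
Imposing symmetry (q_j = q for all j) turns Σ_{j≠i} q_j into 2q, so 283.8 = 10q and q = 28.38.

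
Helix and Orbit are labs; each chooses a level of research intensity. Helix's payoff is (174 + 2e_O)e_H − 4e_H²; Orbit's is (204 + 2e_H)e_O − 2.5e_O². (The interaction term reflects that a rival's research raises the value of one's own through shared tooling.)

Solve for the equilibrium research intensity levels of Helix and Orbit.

Expanding Helix's payoff: 174e_H + 2e_Oe_H − 4e_H².
∂π/∂e_H = 174 + 2e_O − 8e_H = 0, so e_H = 21.75 + 0.25e_O.
Likewise for Orbit: e_O = 40.8 + 0.4e_H.
Substituting the second reaction function into the first: e_H = 21.75 + 0.25(40.8 + 0.4e_H), which gives 0.9e_H = 31.95 ⇒ e_H = 35.5.
Then e_O = 40.8 + 0.4·35.5 = 55.

35.5, 55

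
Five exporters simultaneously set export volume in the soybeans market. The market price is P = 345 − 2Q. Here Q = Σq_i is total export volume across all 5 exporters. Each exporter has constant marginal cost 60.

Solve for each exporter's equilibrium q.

A representative exporter's profit is π_i = q_i(345 − 2Q) − 60q_i, with Q = q_i + Σ_{j≠i} q_j.
First-order condition: 285 − 4q_i − 2Σ_{j≠i} q_j = 0.
In a symmetric equilibrium every exporter chooses the same q, so Σ_{j≠i} q_j = 4q. The condition becomes 285 − 12q = 0, giving q = 285/12 = 23.75.

23.75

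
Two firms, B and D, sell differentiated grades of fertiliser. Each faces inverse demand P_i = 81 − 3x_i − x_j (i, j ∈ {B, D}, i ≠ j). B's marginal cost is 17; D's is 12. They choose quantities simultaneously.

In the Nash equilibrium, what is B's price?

Firm B's profit: π = x_B(81 − 3x_B − x_D) − 17x_B.
∂π/∂x_B = 64 − 6x_B − x_D = 0 ⇒ x_B = 32/3 − (1/6)x_D.
Similarly x_D = 11.5 − (1/6)x_B.
Plugging x_D into B's best response: x_B = 32/3 − (1/6)(11.5 − (1/6)x_B) ⇒ (35/36)x_B = 8.75, so x_B = 9.
Then x_D = 11.5 − (1/6)·9 = 10.
P_B = 81 − 3·9 − 10 = 44.

44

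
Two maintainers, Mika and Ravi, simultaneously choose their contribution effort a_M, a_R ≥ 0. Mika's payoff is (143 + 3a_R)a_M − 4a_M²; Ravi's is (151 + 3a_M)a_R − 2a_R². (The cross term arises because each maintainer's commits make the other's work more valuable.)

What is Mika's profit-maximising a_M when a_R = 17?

24.25

Expanding Mika's payoff: 143a_M + 3a_Ra_M − 4a_M².
∂π/∂a_M = 143 + 3a_R − 8a_M = 0, so a_M = 17.875 + 0.375a_R.
At a_R = 17: a_M = 17.875 + 0.375·17 = 24.25.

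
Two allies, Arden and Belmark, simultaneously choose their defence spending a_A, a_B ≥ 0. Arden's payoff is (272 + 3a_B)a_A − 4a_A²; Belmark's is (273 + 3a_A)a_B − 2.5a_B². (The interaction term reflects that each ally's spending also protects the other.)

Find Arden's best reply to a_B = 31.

45.625

Expanding Arden's payoff: 272a_A + 3a_Ba_A − 4a_A².
∂π/∂a_A = 272 + 3a_B − 8a_A = 0, so a_A = 34 + 0.375a_B.
At a_B = 31: a_A = 34 + 0.375·31 = 45.625.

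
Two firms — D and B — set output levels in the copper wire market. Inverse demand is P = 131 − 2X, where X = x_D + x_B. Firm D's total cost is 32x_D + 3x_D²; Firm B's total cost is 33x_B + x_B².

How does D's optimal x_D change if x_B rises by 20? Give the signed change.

-4

Firm D's profit: π = x_D(131 − 2(x_D + x_B)) − 32x_D − 3x_D².
∂π/∂x_D = 99 − 10x_D − 2x_B = 0, so x_D = 9.9 − 0.2x_B.
The reaction-function slope is −0.2, so a 20-unit rise in x_B moves x_D by −0.2 × 20 = −4. D's best response falls — the actions are strategic substitutes.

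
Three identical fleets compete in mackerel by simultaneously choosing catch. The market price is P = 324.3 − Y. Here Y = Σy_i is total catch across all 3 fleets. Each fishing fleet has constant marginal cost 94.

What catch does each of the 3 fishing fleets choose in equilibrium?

A representative fishing fleet's profit is π_i = y_i(324.3 − Y) − 94y_i, with Y = y_i + Σ_{j≠i} y_j.
First-order condition: 230.3 − 2y_i − Σ_{j≠i} y_j = 0.
Imposing symmetry (y_j = y for all j) turns Σ_{j≠i} y_j into 2y, so 230.3 = 4y and y = 57.575.

57.575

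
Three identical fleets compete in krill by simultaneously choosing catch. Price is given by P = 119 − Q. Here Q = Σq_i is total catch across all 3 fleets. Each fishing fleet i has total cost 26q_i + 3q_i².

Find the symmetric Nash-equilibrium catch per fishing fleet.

9.3

A representative fishing fleet's profit is π_i = q_i(119 − Q) − 26q_i − 3q_i², with Q = q_i + Σ_{j≠i} q_j.
First-order condition: 93 − 8q_i − Σ_{j≠i} q_j = 0.
In a symmetric equilibrium every fishing fleet chooses the same q, so Σ_{j≠i} q_j = 2q. The condition becomes 93 − 10q = 0, giving q = 93/10 = 9.3.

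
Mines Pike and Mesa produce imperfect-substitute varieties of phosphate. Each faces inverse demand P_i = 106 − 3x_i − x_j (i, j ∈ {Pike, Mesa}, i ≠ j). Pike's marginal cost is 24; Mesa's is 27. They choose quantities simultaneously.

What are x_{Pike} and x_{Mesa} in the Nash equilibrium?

Mine Pike's profit: π = x_{Pike}(106 − 3x_{Pike} − x_{Mesa}) − 24x_{Pike}.
∂π/∂x_{Pike} = 82 − 6x_{Pike} − x_{Mesa} = 0 ⇒ x_{Pike} = 41/3 − (1/6)x_{Mesa}.
Similarly x_{Mesa} = 79/6 − (1/6)x_{Pike}.
Substituting the second reaction function into the first: x_{Pike} = 41/3 − (1/6)(79/6 − (1/6)x_{Pike}), which gives (35/36)x_{Pike} = 413/36 ⇒ x_{Pike} = 11.8.
Then x_{Mesa} = 79/6 − (1/6)·11.8 = 11.2.

11.8, 11.2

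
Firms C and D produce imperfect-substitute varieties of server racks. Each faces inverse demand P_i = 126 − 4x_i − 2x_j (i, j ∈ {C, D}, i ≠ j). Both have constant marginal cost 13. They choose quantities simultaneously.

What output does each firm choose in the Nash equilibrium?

11.3

Firm C's profit: π = x_C(126 − 4x_C − 2x_D) − 13x_C.
∂π/∂x_C = 113 − 8x_C − 2x_D = 0 ⇒ x_C = 14.125 − 0.25x_D.
By symmetry x_D = x_C; substituting into the reaction function, 1.25x_C = 14.125 and x_C = 11.3.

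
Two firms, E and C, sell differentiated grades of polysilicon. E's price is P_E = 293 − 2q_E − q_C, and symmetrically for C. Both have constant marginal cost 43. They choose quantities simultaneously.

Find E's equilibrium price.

Firm E's profit: π = q_E(293 − 2q_E − q_C) − 43q_E.
∂π/∂q_E = 250 − 4q_E − q_C = 0 ⇒ q_E = 62.5 − 0.25q_C.
Setting q_E = q_C in the reaction function: q_E = 62.5 − 0.25q_E, so q_E = 62.5 / 1.25 = 50.
P_E = 293 − 2·50 − 50 = 143.

143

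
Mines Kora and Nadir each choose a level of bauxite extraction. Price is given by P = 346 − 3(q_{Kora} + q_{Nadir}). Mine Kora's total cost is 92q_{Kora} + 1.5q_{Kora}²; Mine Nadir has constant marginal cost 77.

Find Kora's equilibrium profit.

1142.42

Mine Kora's profit: π = q_{Kora}(346 − 3(q_{Kora} + q_{Nadir})) − 92q_{Kora} − 1.5q_{Kora}².
∂π/∂q_{Kora} = 254 − 9q_{Kora} − 3q_{Nadir} = 0, so q_{Kora} = 254/9 − (1/3)q_{Nadir}.
For Nadir: ∂π/∂q_{Nadir} = 269 − 6q_{Nadir} − 3q_{Kora} = 0 ⇒ q_{Nadir} = 269/6 − 0.5q_{Kora}.
Substituting the second reaction function into the first: q_{Kora} = 254/9 − (1/3)(269/6 − 0.5q_{Kora}), which gives (5/6)q_{Kora} = 239/18 ⇒ q_{Kora} = 239/15.
Then q_{Nadir} = 269/6 − 0.5·(239/15) = 553/15.
Price P = 346 − 3·52.8 = 187.6.
Kora's profit: (187.6 − 92)·(239/15) − 1.5(239/15)² = 1142.42.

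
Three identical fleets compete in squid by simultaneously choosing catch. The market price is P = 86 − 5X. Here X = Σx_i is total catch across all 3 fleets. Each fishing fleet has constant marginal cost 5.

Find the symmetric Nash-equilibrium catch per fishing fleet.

4.05

A representative fishing fleet's profit is π_i = x_i(86 − 5X) − 5x_i, with X = x_i + Σ_{j≠i} x_j.
First-order condition: 81 − 10x_i − 5Σ_{j≠i} x_j = 0.
Imposing symmetry (x_j = x for all j) turns Σ_{j≠i} x_j into 2x, so 81 = 20x and x = 4.05.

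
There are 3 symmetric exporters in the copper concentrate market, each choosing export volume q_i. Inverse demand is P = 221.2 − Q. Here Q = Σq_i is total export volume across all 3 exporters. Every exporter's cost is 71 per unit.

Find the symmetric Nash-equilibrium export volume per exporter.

37.55

A representative exporter's profit is π_i = q_i(221.2 − Q) − 71q_i, with Q = q_i + Σ_{j≠i} q_j.
First-order condition: 150.2 − 2q_i − Σ_{j≠i} q_j = 0.
Imposing symmetry (q_j = q for all j) turns Σ_{j≠i} q_j into 2q, so 150.2 = 4q and q = 37.55.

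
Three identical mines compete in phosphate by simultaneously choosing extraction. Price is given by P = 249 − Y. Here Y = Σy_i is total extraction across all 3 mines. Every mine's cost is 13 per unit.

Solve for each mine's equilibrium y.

A representative mine's profit is π_i = y_i(249 − Y) − 13y_i, with Y = y_i + Σ_{j≠i} y_j.
First-order condition: 236 − 2y_i − Σ_{j≠i} y_j = 0.
Imposing symmetry (y_j = y for all j) turns Σ_{j≠i} y_j into 2y, so 236 = 4y and y = 59.

59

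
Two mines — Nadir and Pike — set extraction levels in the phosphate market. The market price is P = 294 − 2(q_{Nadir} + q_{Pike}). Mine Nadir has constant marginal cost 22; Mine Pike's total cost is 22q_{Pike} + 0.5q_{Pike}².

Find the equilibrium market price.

Mine Nadir's profit: π = q_{Nadir}(294 − 2(q_{Nadir} + q_{Pike})) − 22q_{Nadir}.
∂π/∂q_{Nadir} = 272 − 4q_{Nadir} − 2q_{Pike} = 0, so q_{Nadir} = 68 − 0.5q_{Pike}.
For Pike: ∂π/∂q_{Pike} = 272 − 5q_{Pike} − 2q_{Nadir} = 0 ⇒ q_{Pike} = 54.4 − 0.4q_{Nadir}.
Substituting the second reaction function into the first: q_{Nadir} = 68 − 0.5(54.4 − 0.4q_{Nadir}), which gives 0.8q_{Nadir} = 40.8 ⇒ q_{Nadir} = 51.
Then q_{Pike} = 54.4 − 0.4·51 = 34.
Equilibrium price: P = 294 − 2·85 = 124.

124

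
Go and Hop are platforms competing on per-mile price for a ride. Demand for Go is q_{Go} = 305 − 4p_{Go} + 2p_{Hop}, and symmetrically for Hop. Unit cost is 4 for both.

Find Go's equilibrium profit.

9801

Go's profit: π = (p_{Go} − 4)(305 − 4p_{Go} + 2p_{Hop}).
∂π/∂p_{Go} = 321 − 8p_{Go} + 2p_{Hop} = 0 ⇒ p_{Go} = 40.125 + 0.25p_{Hop}.
Setting p_{Go} = p_{Hop} in the reaction function: p_{Go} = 40.125 + 0.25p_{Go}, so p_{Go} = 40.125 / 0.75 = 53.5.
q_{Go} = 305 − 4·53.5 + 2·53.5 = 198.
Profit = (53.5 − 4)·198 = 9801.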